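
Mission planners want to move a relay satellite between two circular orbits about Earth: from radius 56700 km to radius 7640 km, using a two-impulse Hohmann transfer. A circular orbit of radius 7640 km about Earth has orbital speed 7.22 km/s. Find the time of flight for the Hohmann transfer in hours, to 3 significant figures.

From the circular-orbit relation v² = μ/r at r = 7640 km: μ = v²r = (7.22)² × 7640 = 3.98261×10^5 km³/s².
Transfer-ellipse semi-major axis a_t = (r₁ + r₂)/2 = (56700 + 7640)/2 = 32170 km.
By Kepler's third law the transfer-orbit period is T = 2π√(a_t³/μ), so t = T/2 = 28720 s.
Converting: 28720 s ÷ 3600 s/hour = 7.98 hours.

t = 7.98 hours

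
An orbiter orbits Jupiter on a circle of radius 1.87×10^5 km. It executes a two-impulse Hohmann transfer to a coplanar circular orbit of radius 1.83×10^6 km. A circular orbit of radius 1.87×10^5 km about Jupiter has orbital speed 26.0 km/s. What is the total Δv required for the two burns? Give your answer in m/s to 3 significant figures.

From the circular-orbit relation v² = μ/r at r = 1.87×10^5 km: μ = v²r = (26.0)² × 1.87×10^5 = 1.26412×10^8 km³/s².
Transfer-ellipse semi-major axis a_t = (r₁ + r₂)/2 = (1.870×10^5 + 1.830×10^6)/2 = 1.0085×10^6 km.
At r₁ the circular-orbit speed is v₁ = √(μ/r₁) = 26.000 km/s.
Transfer-orbit speed at r₁ (v² = μ(2/r − 1/a)): v_p = √[μ(2/r₁ − 1/a_t)] = 35.024 km/s.
First burn Δv₁ = |v_p − v₁| = 9.024 km/s.
Circular speed at r₂: v₂ = √(μ/r₂) = 8.311 km/s.
Transfer-orbit speed at r₂: v_a = √[μ(2/r₂ − 1/a_t)] = 3.579 km/s.
Second burn Δv₂ = |v₂ − v_a| = 4.732 km/s.
Total Δv = Δv₁ + Δv₂ = 13.76 km/s.

Δv = 13800 m/s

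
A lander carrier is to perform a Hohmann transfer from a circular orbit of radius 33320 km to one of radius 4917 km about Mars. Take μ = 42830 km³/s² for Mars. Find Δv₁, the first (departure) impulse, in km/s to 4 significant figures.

The Hohmann ellipse has a_t = (r₁ + r₂)/2 = 19118.5 km.
Circular speed at r = 33320 km: v_c = √(μ/r) = 1.1338 km/s.
Transfer-orbit speed at the same r (vis-viva, a = a_t): v_t = √[μ(2/r − 1/a_t)] = 0.57497 km/s.
Δv₁ = |v_t − v_c| = |0.57497 − 1.1338| = 0.5588 km/s.

Δv₁ = 0.5588 km/s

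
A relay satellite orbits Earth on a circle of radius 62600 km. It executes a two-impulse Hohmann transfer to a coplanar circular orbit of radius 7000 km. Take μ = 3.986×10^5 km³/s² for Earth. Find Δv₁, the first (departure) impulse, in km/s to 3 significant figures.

Δv₁ = 1.39 km/s

Transfer-ellipse semi-major axis a_t = (r₁ + r₂)/2 = (62600 + 7000)/2 = 34800 km.
Circular speed at r = 62600 km: v_c = √(μ/r) = 2.5234 km/s.
Transfer-orbit speed at the same r (vis-viva, a = a_t): v_t = √[μ(2/r − 1/a_t)] = 1.1317 km/s.
Δv₁ = |v_t − v_c| = |1.1317 − 2.5234| = 1.392 km/s.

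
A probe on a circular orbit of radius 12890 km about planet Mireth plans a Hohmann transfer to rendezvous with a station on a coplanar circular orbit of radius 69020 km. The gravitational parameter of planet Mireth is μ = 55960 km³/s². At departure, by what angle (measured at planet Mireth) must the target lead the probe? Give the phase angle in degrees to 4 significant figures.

Semi-major axis of the transfer orbit: a_t = (12890 + 69020)/2 = 40955 km.
Transfer time t = π√(a_t³/μ) = 1.1007×10^5 s.
The target's mean motion on its circular orbit is ω₂ = √(μ/r₂³) = 1.3046×10^-5 rad/s.
Angle swept by the target during transfer: ω₂·t = 1.436 rad = 82.28°.
The probe traverses 180° on the transfer ellipse, so the target must lead by 180° − 82.28° = 97.72°.

φ = 97.72°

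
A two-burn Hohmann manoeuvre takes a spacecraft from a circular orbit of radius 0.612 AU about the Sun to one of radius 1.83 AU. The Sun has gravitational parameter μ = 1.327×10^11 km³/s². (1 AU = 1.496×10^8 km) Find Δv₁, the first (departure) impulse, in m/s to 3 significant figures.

Δv₁ = 8540 m/s

In km: r₁ = 0.612 × 1.496×10^8 = 9.15552×10^7 km; r₂ = 1.83 × 1.496×10^8 = 2.73768×10^8 km.
Transfer-ellipse semi-major axis a_t = (r₁ + r₂)/2 = (9.15552×10^7 + 2.73768×10^8)/2 = 1.826616×10^8 km.
On the circular orbit at r = 9.15552×10^7 km, v_c = √(μ/r) = 38.071 km/s.
Transfer-orbit speed at the same r (vis-viva, a = a_t): v_t = √[μ(2/r − 1/a_t)] = 46.608 km/s.
Δv₁ = |v_t − v_c| = |46.608 − 38.071| = 8.537 km/s.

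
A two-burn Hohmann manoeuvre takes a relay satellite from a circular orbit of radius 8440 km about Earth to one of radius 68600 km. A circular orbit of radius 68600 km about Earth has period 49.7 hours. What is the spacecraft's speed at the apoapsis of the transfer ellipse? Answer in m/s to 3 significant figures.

From Kepler's third law T² = 4π²r³/μ at r = 68600 km, T = 49.7 hours = 49.7 × 3600 s = 1.7892×10^5 s: μ = 4π²r³/T² = 3.98120×10^5 km³/s².
Semi-major axis of the transfer orbit: a_t = (8440 + 68600)/2 = 38520 km.
The apoapsis of the transfer ellipse is at r = 68600 km.
Applying v² = μ(2/r − 1/a_t): v = 1.128 km/s.

v = 1130 m/s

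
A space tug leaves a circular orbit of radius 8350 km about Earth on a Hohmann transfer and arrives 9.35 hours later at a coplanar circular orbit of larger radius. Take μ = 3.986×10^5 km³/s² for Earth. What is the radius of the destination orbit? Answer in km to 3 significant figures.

Transfer time t = 9.35 hours = 33660 s, and t = π√(a_t³/μ).
So a_t = (μ t²/π²)^(1/3) = (3.986×10^5 × (33660)² / π²)^(1/3) = 35768 km.
Since a_t = (r₁ + r₂)/2, r₂ = 2a_t − r₁ = 2×35768 − 8350 = 63186 km.

r₂ = 63200 km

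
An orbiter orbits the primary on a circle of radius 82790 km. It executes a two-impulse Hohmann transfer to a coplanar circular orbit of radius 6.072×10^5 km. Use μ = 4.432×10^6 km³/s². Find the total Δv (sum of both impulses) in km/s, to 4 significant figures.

The Hohmann ellipse has a_t = (r₁ + r₂)/2 = 3.44995×10^5 km.
Circular speed at r₁: v₁ = √(μ/r₁) = √(4.432×10^6/82790) = 7.317 km/s.
On the transfer ellipse at r₁, vis-viva equation gives v_p = √[μ(2/r₁ − 1/a_t)] = 9.707 km/s.
First burn Δv₁ = |v_p − v₁| = 2.390 km/s.
At r₂, v₂ = √(μ/r₂) = 2.7017 km/s.
Transfer-orbit speed at r₂: v_a = √[μ(2/r₂ − 1/a_t)] = 1.3235 km/s.
Second burn Δv₂ = |v₂ − v_a| = 1.378 km/s.
Total Δv = Δv₁ + Δv₂ = 3.768 km/s.

Δv = 3.768 km/s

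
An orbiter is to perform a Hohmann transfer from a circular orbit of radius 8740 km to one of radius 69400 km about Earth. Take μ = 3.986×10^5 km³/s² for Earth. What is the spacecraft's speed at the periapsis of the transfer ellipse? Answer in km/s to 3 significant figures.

v = 9.00 km/s

The Hohmann ellipse has a_t = (r₁ + r₂)/2 = 39070 km.
At periapsis, r = 8740 km.
Applying v² = μ(2/r − 1/a_t): v = 9.001 km/s.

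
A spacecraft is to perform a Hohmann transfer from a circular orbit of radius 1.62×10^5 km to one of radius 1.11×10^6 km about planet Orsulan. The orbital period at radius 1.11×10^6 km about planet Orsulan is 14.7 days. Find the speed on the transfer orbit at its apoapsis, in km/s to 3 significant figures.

v = 2.77 km/s

From Kepler's third law T² = 4π²r³/μ at r = 1.11×10^6 km, T = 14.7 days = 14.7 × 86400 s = 1.27008×10^6 s: μ = 4π²r³/T² = 3.34708×10^7 km³/s².
Transfer-ellipse semi-major axis a_t = (r₁ + r₂)/2 = (1.620×10^5 + 1.110×10^6)/2 = 6.360×10^5 km.
At apoapsis, r = 1.110×10^6 km.
Applying v² = μ(2/r − 1/a_t): v = 2.771 km/s.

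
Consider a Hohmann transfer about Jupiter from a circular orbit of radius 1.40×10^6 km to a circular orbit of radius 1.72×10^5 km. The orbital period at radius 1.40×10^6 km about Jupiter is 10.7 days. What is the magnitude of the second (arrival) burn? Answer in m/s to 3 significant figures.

From Kepler's third law T² = 4π²r³/μ at r = 1.40×10^6 km, T = 10.7 days = 10.7 × 86400 s = 9.2448×10^5 s: μ = 4π²r³/T² = 1.26750×10^8 km³/s².
The Hohmann ellipse has a_t = (r₁ + r₂)/2 = 7.860×10^5 km.
Circular speed at r = 1.720×10^5 km: v_c = √(μ/r) = 27.1463 km/s.
Vis-viva on the transfer ellipse at r = 1.720×10^5 km gives v_t = √[μ(2/r − 1/a_t)] = 36.2295 km/s.
Δv₂ = |v_t − v_c| = |36.2295 − 27.1463| = 9.083 km/s.

Δv₂ = 9080 m/s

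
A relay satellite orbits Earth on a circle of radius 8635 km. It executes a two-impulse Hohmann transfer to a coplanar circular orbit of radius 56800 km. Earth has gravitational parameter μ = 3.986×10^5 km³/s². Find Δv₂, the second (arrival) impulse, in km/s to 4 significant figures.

Semi-major axis of the transfer orbit: a_t = (8635 + 56800)/2 = 32717.5 km.
Circular speed at r = 56800 km: v_c = √(μ/r) = 2.649 km/s.
Transfer-orbit speed at the same r (vis-viva, a = a_t): v_t = √[μ(2/r − 1/a_t)] = 1.361 km/s.
Δv₂ = |v_t − v_c| = |1.361 − 2.649| = 1.288 km/s.

Δv₂ = 1.288 km/s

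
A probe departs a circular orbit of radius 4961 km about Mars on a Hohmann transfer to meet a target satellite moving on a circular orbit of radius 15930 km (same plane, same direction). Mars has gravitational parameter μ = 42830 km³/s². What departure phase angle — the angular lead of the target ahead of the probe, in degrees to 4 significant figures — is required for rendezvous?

Semi-major axis of the transfer orbit: a_t = (4961 + 15930)/2 = 10445.5 km.
Transfer time t = π√(a_t³/μ) = 16210 s.
Target angular speed ω₂ = √(μ/r₂³) = 1.029×10^-4 rad/s.
Angle swept by the target during transfer: ω₂·t = 1.668 rad = 95.57°.
The probe traverses 180° on the transfer ellipse, so the target must lead by 180° − 95.57° = 84.43°.

φ = 84.43°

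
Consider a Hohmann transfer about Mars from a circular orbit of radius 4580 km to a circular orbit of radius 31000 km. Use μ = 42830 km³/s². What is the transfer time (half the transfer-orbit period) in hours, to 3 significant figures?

The Hohmann ellipse has a_t = (r₁ + r₂)/2 = 17790 km.
By Kepler's third law the transfer-orbit period is T = 2π√(a_t³/μ), so t = T/2 = 36020 s.
Converting: 36020 s ÷ 3600 s/hour = 10.0 hours.

t = 10.0 hours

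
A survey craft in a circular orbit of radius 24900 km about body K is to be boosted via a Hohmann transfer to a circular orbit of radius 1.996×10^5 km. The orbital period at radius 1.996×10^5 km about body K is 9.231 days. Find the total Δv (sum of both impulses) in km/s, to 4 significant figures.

Δv = 2.317 km/s

From Kepler's third law T² = 4π²r³/μ at r = 1.996×10^5 km, T = 9.231 days = 9.231 × 86400 s = 7.975584×10^5 s: μ = 4π²r³/T² = 4.93533×10^5 km³/s².
Semi-major axis of the transfer orbit: a_t = (24900 + 1.996×10^5)/2 = 1.1225×10^5 km.
At r₁ the circular-orbit speed is v₁ = √(μ/r₁) = 4.452 km/s.
Transfer-orbit speed at r₁ (vis-viva equation): v_p = √[μ(2/r₁ − 1/a_t)] = 5.937 km/s.
First burn Δv₁ = |v_p − v₁| = 1.485 km/s.
Circular speed at r₂: v₂ = √(μ/r₂) = 1.5725 km/s.
Transfer-orbit speed at r₂: v_a = √[μ(2/r₂ − 1/a_t)] = 0.74060 km/s.
Second burn Δv₂ = |v₂ − v_a| = 0.8319 km/s.
Δv = Δv₁ + Δv₂ = 1.485 + 0.8319 = 2.317 km/s.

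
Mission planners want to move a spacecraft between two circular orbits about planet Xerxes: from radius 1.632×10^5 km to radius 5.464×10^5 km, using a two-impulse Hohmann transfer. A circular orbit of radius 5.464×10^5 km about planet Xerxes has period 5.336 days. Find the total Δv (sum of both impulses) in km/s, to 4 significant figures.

Δv = 5.680 km/s

From Kepler's third law T² = 4π²r³/μ at r = 5.464×10^5 km, T = 5.336 days = 5.336 × 86400 s = 4.610304×10^5 s: μ = 4π²r³/T² = 3.02993×10^7 km³/s².
Semi-major axis of the transfer orbit: a_t = (1.632×10^5 + 5.464×10^5)/2 = 3.548×10^5 km.
Circular speed at r₁: v₁ = √(μ/r₁) = √(3.02993×10^7/1.632×10^5) = 13.6256 km/s.
On the transfer ellipse at r₁, v² = μ(2/r − 1/a) gives v_p = √[μ(2/r₁ − 1/a_t)] = 16.9091 km/s.
First burn Δv₁ = |v_p − v₁| = 3.2835 km/s.
Circular speed at r₂: v₂ = √(μ/r₂) = 7.44665 km/s.
Transfer-orbit speed at r₂: v_a = √[μ(2/r₂ − 1/a_t)] = 5.05044 km/s.
Second burn Δv₂ = |v₂ − v_a| = 2.3962 km/s.
Total Δv = Δv₁ + Δv₂ = 5.680 km/s.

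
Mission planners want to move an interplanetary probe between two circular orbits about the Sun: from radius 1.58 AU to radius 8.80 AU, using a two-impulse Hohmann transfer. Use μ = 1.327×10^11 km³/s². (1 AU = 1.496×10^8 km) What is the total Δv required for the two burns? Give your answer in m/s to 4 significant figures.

Δv = 11660 m/s

In km: r₁ = 1.58 × 1.496×10^8 = 2.36368×10^8 km; r₂ = 8.80 × 1.496×10^8 = 1.31648×10^9 km.
Transfer-ellipse semi-major axis a_t = (r₁ + r₂)/2 = (2.36368×10^8 + 1.31648×10^9)/2 = 7.76424×10^8 km.
Circular speed at r₁: v₁ = √(μ/r₁) = √(1.327×10^11/2.36368×10^8) = 23.694 km/s.
Transfer-orbit speed at r₁ (vis-viva): v_p = √[μ(2/r₁ − 1/a_t)] = 30.853 km/s.
First burn Δv₁ = |v_p − v₁| = 7.159 km/s.
Circular speed at r₂: v₂ = √(μ/r₂) = 10.04 km/s.
Transfer-orbit speed at r₂: v_a = √[μ(2/r₂ − 1/a_t)] = 5.540 km/s.
Second burn Δv₂ = |v₂ − v_a| = 4.500 km/s.
Total Δv = Δv₁ + Δv₂ = 11.66 km/s.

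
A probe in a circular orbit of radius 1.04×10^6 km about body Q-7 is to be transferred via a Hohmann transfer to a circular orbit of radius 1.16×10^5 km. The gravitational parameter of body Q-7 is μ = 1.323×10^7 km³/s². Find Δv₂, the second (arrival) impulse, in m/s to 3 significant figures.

The Hohmann ellipse has a_t = (r₁ + r₂)/2 = 5.780×10^5 km.
Circular speed at r = 1.160×10^5 km: v_c = √(μ/r) = 10.6795 km/s.
Transfer-orbit speed at the same r (vis-viva, a = a_t): v_t = √[μ(2/r − 1/a_t)] = 14.3253 km/s.
Δv₂ = |v_t − v_c| = |14.3253 − 10.6795| = 3.646 km/s.

Δv₂ = 3650 m/s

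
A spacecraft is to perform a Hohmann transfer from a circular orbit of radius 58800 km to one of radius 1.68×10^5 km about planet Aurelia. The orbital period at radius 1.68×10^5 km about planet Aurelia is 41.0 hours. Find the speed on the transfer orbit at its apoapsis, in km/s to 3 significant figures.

From Kepler's third law T² = 4π²r³/μ at r = 1.68×10^5 km, T = 41.0 hours = 41.0 × 3600 s = 1.476×10^5 s: μ = 4π²r³/T² = 8.59241×10^6 km³/s².
Semi-major axis of the transfer orbit: a_t = (58800 + 1.680×10^5)/2 = 1.134×10^5 km.
At apoapsis, r = 1.680×10^5 km.
Vis-viva: v = √[μ(2/r − 1/a_t)] = √[8.59241×10^6 × (2/1.680×10^5 − 1/1.134×10^5)] = 5.150 km/s.

v = 5.15 km/s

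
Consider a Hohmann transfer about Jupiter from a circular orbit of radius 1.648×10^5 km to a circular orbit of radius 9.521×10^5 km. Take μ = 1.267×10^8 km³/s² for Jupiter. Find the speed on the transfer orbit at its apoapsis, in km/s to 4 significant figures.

v = 6.267 km/s

Transfer-ellipse semi-major axis a_t = (r₁ + r₂)/2 = (1.648×10^5 + 9.521×10^5)/2 = 5.5845×10^5 km.
At apoapsis, r = 9.521×10^5 km.
From the vis-viva equation, v = √[μ(2/r − 1/a_t)] = 6.267 km/s.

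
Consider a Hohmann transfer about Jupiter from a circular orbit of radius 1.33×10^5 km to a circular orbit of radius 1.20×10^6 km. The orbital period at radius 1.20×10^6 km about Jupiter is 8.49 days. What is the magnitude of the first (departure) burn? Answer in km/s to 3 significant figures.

From Kepler's third law T² = 4π²r³/μ at r = 1.20×10^6 km, T = 8.49 days = 8.49 × 86400 s = 7.33536×10^5 s: μ = 4π²r³/T² = 1.26783×10^8 km³/s².
Transfer-ellipse semi-major axis a_t = (r₁ + r₂)/2 = (1.330×10^5 + 1.200×10^6)/2 = 6.665×10^5 km.
On the circular orbit at r = 1.330×10^5 km, v_c = √(μ/r) = 30.875 km/s.
Transfer-orbit speed at the same r (vis-viva, a = a_t): v_t = √[μ(2/r − 1/a_t)] = 41.428 km/s.
Δv₁ = |v_t − v_c| = |41.428 − 30.875| = 10.55 km/s.

Δv₁ = 10.6 km/s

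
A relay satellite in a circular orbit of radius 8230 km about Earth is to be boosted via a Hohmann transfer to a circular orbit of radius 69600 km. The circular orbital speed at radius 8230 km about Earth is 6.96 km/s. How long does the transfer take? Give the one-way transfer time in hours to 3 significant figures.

From the circular-orbit relation v² = μ/r at r = 8230 km: μ = v²r = (6.96)² × 8230 = 3.98674×10^5 km³/s².
The Hohmann ellipse has a_t = (r₁ + r₂)/2 = 38915 km.
Transfer time t = π√(a_t³/μ) = π√((38915)³ / 3.98674×10^5) = 38200 s.
Converting: 38200 s ÷ 3600 s/hour = 10.6 hours.

t = 10.6 hours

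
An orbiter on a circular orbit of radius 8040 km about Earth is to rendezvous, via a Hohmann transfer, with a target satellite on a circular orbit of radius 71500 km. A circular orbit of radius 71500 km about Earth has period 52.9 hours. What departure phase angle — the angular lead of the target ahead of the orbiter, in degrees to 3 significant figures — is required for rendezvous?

From Kepler's third law T² = 4π²r³/μ at r = 71500 km, T = 52.9 hours = 52.9 × 3600 s = 1.9044×10^5 s: μ = 4π²r³/T² = 3.97889×10^5 km³/s².
The Hohmann ellipse has a_t = (r₁ + r₂)/2 = 39770 km.
Transfer time t = π√(a_t³/μ) = 39500 s.
Target angular speed ω₂ = √(μ/r₂³) = 3.2993×10^-5 rad/s.
Angle swept by the target during transfer: ω₂·t = 1.3032 rad = 74.67°.
The orbiter traverses 180° on the transfer ellipse, so the target must lead by 180° − 74.67° = 105°.

φ = 105°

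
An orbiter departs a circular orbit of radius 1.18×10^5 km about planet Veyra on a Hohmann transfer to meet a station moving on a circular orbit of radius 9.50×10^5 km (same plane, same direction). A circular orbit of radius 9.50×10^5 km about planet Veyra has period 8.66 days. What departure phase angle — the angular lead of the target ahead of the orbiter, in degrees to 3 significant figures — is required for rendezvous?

From Kepler's third law T² = 4π²r³/μ at r = 9.50×10^5 km, T = 8.66 days = 8.66 × 86400 s = 7.48224×10^5 s: μ = 4π²r³/T² = 6.04599×10^7 km³/s².
Semi-major axis of the transfer orbit: a_t = (1.180×10^5 + 9.500×10^5)/2 = 5.340×10^5 km.
Transfer time t = π√(a_t³/μ) = 1.577×10^5 s.
Target angular speed ω₂ = √(μ/r₂³) = 8.397×10^-6 rad/s.
Angle swept by the target during transfer: ω₂·t = 1.324 rad = 75.86°.
Arrival is 180° from departure on the ellipse, so φ = 180° − 75.86° = 104°.

φ = 104°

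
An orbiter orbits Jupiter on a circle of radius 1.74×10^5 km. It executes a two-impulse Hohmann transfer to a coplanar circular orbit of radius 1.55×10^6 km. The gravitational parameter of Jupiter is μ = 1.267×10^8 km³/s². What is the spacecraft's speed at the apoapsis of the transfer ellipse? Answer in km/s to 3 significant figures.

Transfer-ellipse semi-major axis a_t = (r₁ + r₂)/2 = (1.740×10^5 + 1.550×10^6)/2 = 8.620×10^5 km.
The apoapsis of the transfer ellipse is at r = 1.550×10^6 km.
From the vis-viva equation, v = √[μ(2/r − 1/a_t)] = 4.062 km/s.

v = 4.06 km/s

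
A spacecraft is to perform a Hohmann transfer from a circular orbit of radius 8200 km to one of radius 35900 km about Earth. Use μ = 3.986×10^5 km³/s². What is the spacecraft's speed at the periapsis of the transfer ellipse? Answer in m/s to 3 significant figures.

v = 8900 m/s

Transfer-ellipse semi-major axis a_t = (r₁ + r₂)/2 = (8200 + 35900)/2 = 22050 km.
At periapsis, r = 8200 km.
Applying v² = μ(2/r − 1/a_t): v = 8.896 km/s.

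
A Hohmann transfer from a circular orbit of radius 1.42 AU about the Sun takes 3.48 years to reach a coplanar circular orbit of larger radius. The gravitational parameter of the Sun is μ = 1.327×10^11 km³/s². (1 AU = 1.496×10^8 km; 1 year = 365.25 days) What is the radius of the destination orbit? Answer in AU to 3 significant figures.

In km: r₁ = 1.42 × 1.496×10^8 = 2.12432×10^8 km.
Transfer time t = 3.48 years × 365.25 × 86400 s = 1.09820448×10^8 s, and t = π√(a_t³/μ).
So a_t = (μ t²/π²)^(1/3) = (1.327×10^11 × (1.09820448×10^8)² / π²)^(1/3) = 5.4531×10^8 km.
Since a_t = (r₁ + r₂)/2, r₂ = 2a_t − r₁ = 2×5.4531×10^8 − 2.12432×10^8 = 8.78188×10^8 km.
In AU: r₂ = 8.78188×10^8 / 1.496×10^8 = 5.87 AU.

r₂ = 5.87 AU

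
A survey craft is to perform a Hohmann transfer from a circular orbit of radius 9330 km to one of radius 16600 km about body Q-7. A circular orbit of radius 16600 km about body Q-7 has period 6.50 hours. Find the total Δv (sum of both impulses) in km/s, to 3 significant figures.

From Kepler's third law T² = 4π²r³/μ at r = 16600 km, T = 6.50 hours = 6.50 × 3600 s = 23400 s: μ = 4π²r³/T² = 3.29801×10^5 km³/s².
The Hohmann ellipse has a_t = (r₁ + r₂)/2 = 12965 km.
At r₁ the circular-orbit speed is v₁ = √(μ/r₁) = 5.945 km/s.
On the transfer ellipse at r₁, vis-viva equation gives v_p = √[μ(2/r₁ − 1/a_t)] = 6.727 km/s.
First burn Δv₁ = |v_p − v₁| = 0.7820 km/s.
At r₂, v₂ = √(μ/r₂) = 4.4573 km/s.
Transfer-orbit speed at r₂: v_a = √[μ(2/r₂ − 1/a_t)] = 3.7812 km/s.
Second burn Δv₂ = |v₂ − v_a| = 0.6761 km/s.
Total Δv = Δv₁ + Δv₂ = 1.458 km/s.

Δv = 1.46 km/s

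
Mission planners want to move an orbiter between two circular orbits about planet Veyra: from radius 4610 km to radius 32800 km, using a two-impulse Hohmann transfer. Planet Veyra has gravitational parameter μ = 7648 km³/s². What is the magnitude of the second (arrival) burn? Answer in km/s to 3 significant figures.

Δv₂ = 0.243 km/s

Transfer-ellipse semi-major axis a_t = (r₁ + r₂)/2 = (4610 + 32800)/2 = 18705 km.
On the circular orbit at r = 32800 km, v_c = √(μ/r) = 0.4829 km/s.
Vis-viva on the transfer ellipse at r = 32800 km gives v_t = √[μ(2/r − 1/a_t)] = 0.2397 km/s.
Δv₂ = |v_t − v_c| = |0.2397 − 0.4829| = 0.2432 km/s.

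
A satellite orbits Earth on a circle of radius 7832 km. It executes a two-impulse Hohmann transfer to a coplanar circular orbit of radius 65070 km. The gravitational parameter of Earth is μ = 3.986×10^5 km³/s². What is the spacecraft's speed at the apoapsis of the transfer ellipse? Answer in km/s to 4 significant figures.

The Hohmann ellipse has a_t = (r₁ + r₂)/2 = 36451 km.
The apoapsis of the transfer ellipse is at r = 65070 km.
From the vis-viva equation, v = √[μ(2/r − 1/a_t)] = 1.147 km/s.

v = 1.147 km/s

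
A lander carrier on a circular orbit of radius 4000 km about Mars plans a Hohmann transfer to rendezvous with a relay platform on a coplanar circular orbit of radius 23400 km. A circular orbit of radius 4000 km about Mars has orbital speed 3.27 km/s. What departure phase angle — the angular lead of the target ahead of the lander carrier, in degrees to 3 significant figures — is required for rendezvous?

From the circular-orbit relation v² = μ/r at r = 4000 km: μ = v²r = (3.27)² × 4000 = 42771.6 km³/s².
Semi-major axis of the transfer orbit: a_t = (4000 + 23400)/2 = 13700 km.
The half-period of the transfer ellipse is t = π√(a_t³/μ) = 24359 s.
The target's mean motion on its circular orbit is ω₂ = √(μ/r₂³) = 5.7777×10^-5 rad/s.
Angle swept by the target during transfer: ω₂·t = 1.4074 rad = 80.64°.
The lander carrier traverses 180° on the transfer ellipse, so the target must lead by 180° − 80.64° = 99.4°.

φ = 99.4°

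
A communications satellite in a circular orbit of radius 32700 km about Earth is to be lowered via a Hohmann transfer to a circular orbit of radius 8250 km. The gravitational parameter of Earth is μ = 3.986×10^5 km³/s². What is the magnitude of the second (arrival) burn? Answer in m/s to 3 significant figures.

Δv₂ = 1830 m/s

The Hohmann ellipse has a_t = (r₁ + r₂)/2 = 20475 km.
On the circular orbit at r = 8250 km, v_c = √(μ/r) = 6.951 km/s.
Vis-viva on the transfer ellipse at r = 8250 km gives v_t = √[μ(2/r − 1/a_t)] = 8.784 km/s.
Δv₂ = |v_t − v_c| = |8.784 − 6.951| = 1.833 km/s.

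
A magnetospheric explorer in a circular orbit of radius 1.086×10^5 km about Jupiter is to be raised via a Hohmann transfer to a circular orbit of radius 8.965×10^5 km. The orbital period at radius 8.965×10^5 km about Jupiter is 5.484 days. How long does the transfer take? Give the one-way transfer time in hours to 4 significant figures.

From Kepler's third law T² = 4π²r³/μ at r = 8.965×10^5 km, T = 5.484 days = 5.484 × 86400 s = 4.738176×10^5 s: μ = 4π²r³/T² = 1.26703×10^8 km³/s².
Semi-major axis of the transfer orbit: a_t = (1.086×10^5 + 8.965×10^5)/2 = 5.0255×10^5 km.
Half the transfer-orbit period gives t = π√(a_t³/μ) = 99430 s.
Converting: 99430 s ÷ 3600 s/hour = 27.62 hours.

t = 27.62 hours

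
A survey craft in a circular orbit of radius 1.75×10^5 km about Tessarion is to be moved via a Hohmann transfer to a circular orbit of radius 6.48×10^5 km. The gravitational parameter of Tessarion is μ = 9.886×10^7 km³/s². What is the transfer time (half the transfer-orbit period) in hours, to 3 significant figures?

t = 23.2 hours

The Hohmann ellipse has a_t = (r₁ + r₂)/2 = 4.115×10^5 km.
Half the transfer-orbit period gives t = π√(a_t³/μ) = 83410 s.
Converting: 83410 s ÷ 3600 s/hour = 23.2 hours.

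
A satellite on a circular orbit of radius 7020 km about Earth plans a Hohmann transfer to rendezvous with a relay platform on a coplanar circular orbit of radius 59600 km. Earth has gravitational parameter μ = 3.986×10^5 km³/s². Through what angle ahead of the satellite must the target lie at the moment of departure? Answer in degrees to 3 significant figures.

φ = 105°

Semi-major axis of the transfer orbit: a_t = (7020 + 59600)/2 = 33310 km.
The half-period of the transfer ellipse is t = π√(a_t³/μ) = 30251 s.
Target angular speed ω₂ = √(μ/r₂³) = 4.3391×10^-5 rad/s.
Angle swept by the target during transfer: ω₂·t = 1.3126 rad = 75.21°.
Arrival is 180° from departure on the ellipse, so φ = 180° − 75.21° = 105°.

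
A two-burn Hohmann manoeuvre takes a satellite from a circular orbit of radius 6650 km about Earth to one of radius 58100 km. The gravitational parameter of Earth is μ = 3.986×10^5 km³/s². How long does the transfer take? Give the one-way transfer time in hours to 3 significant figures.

The Hohmann ellipse has a_t = (r₁ + r₂)/2 = 32375 km.
Half the transfer-orbit period gives t = π√(a_t³/μ) = 28990 s.
Converting: 28990 s ÷ 3600 s/hour = 8.05 hours.

t = 8.05 hours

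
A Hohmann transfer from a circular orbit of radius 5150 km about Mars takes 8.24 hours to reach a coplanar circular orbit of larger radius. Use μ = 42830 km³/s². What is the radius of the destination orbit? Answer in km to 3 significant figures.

r₂ = 26100 km

Transfer time t = 8.24 hours = 29664 s, and t = π√(a_t³/μ).
So a_t = (μ t²/π²)^(1/3) = (42830 × (29664)² / π²)^(1/3) = 15630 km.
Since a_t = (r₁ + r₂)/2, r₂ = 2a_t − r₁ = 2×15630 − 5150 = 26110 km.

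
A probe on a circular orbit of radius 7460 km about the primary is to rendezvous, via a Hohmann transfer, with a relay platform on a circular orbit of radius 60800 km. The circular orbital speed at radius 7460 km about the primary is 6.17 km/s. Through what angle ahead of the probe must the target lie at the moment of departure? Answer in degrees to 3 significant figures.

φ = 104°

From the circular-orbit relation v² = μ/r at r = 7460 km: μ = v²r = (6.17)² × 7460 = 2.83994×10^5 km³/s².
The Hohmann ellipse has a_t = (r₁ + r₂)/2 = 34130 km.
The half-period of the transfer ellipse is t = π√(a_t³/μ) = 37171 s.
Target angular speed ω₂ = √(μ/r₂³) = 3.5547×10^-5 rad/s.
Angle swept by the target during transfer: ω₂·t = 1.3213 rad = 75.70°.
Arrival is 180° from departure on the ellipse, so φ = 180° − 75.70° = 104°.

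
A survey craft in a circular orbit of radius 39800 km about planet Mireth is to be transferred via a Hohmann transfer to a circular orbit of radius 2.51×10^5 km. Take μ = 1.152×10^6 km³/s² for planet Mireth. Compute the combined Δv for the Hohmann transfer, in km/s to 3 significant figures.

Transfer-ellipse semi-major axis a_t = (r₁ + r₂)/2 = (39800 + 2.510×10^5)/2 = 1.454×10^5 km.
At r₁ the circular-orbit speed is v₁ = √(μ/r₁) = 5.380 km/s.
Transfer-orbit speed at r₁ (vis-viva equation): v_p = √[μ(2/r₁ − 1/a_t)] = 7.069 km/s.
First burn Δv₁ = |v_p − v₁| = 1.689 km/s.
At r₂, v₂ = √(μ/r₂) = 2.142 km/s.
Transfer-orbit speed at r₂: v_a = √[μ(2/r₂ − 1/a_t)] = 1.121 km/s.
Second burn Δv₂ = |v₂ − v_a| = 1.021 km/s.
Total Δv = Δv₁ + Δv₂ = 2.710 km/s.

Δv = 2.71 km/s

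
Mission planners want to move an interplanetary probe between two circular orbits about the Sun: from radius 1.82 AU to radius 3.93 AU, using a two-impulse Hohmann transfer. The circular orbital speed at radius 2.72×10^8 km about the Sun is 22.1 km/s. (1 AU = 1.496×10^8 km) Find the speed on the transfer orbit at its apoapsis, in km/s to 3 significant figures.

From the circular-orbit relation v² = μ/r at r = 2.72×10^8 km: μ = v²r = (22.1)² × 2.72×10^8 = 1.32848×10^11 km³/s².
In km: r₁ = 1.82 × 1.496×10^8 = 2.72272×10^8 km; r₂ = 3.93 × 1.496×10^8 = 5.87928×10^8 km.
Semi-major axis of the transfer orbit: a_t = (2.72272×10^8 + 5.87928×10^8)/2 = 4.301×10^8 km.
At apoapsis, r = 5.87928×10^8 km.
Vis-viva: v = √[μ(2/r − 1/a_t)] = √[1.32848×10^11 × (2/5.87928×10^8 − 1/4.301×10^8)] = 11.96 km/s.

v = 12.0 km/s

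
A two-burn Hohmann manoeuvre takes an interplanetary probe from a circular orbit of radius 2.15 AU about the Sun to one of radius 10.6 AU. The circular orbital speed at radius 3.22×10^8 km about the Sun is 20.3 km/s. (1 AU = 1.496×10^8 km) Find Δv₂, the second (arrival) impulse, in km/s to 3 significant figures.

Δv₂ = 3.84 km/s

From the circular-orbit relation v² = μ/r at r = 3.22×10^8 km: μ = v²r = (20.3)² × 3.22×10^8 = 1.32693×10^11 km³/s².
In km: r₁ = 2.15 × 1.496×10^8 = 3.2164×10^8 km; r₂ = 10.6 × 1.496×10^8 = 1.58576×10^9 km.
The Hohmann ellipse has a_t = (r₁ + r₂)/2 = 9.537×10^8 km.
Circular speed at r = 1.58576×10^9 km: v_c = √(μ/r) = 9.1476 km/s.
Transfer-orbit speed at the same r (vis-viva, a = a_t): v_t = √[μ(2/r − 1/a_t)] = 5.3123 km/s.
Δv₂ = |v_t − v_c| = |5.3123 − 9.1476| = 3.835 km/s.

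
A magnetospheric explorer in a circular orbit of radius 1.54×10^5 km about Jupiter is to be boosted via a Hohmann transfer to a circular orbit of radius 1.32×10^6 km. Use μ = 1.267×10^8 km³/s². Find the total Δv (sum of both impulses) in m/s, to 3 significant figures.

Semi-major axis of the transfer orbit: a_t = (1.540×10^5 + 1.320×10^6)/2 = 7.370×10^5 km.
At r₁ the circular-orbit speed is v₁ = √(μ/r₁) = 28.683 km/s.
Transfer-orbit speed at r₁ (vis-viva equation): v_p = √[μ(2/r₁ − 1/a_t)] = 38.387 km/s.
First burn Δv₁ = |v_p − v₁| = 9.704 km/s.
At r₂, v₂ = √(μ/r₂) = 9.797 km/s.
Transfer-orbit speed at r₂: v_a = √[μ(2/r₂ − 1/a_t)] = 4.478 km/s.
Second burn Δv₂ = |v₂ − v_a| = 5.319 km/s.
Δv = Δv₁ + Δv₂ = 9.704 + 5.319 = 15.02 km/s.

Δv = 15000 m/s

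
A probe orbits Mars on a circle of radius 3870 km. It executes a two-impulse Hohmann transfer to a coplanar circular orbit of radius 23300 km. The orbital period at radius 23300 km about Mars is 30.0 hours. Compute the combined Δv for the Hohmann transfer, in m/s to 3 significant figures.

From Kepler's third law T² = 4π²r³/μ at r = 23300 km, T = 30.0 hours = 30.0 × 3600 s = 1.080×10^5 s: μ = 4π²r³/T² = 42813.4 km³/s².
The Hohmann ellipse has a_t = (r₁ + r₂)/2 = 13585 km.
At r₁ the circular-orbit speed is v₁ = √(μ/r₁) = 3.326 km/s.
Transfer-orbit speed at r₁ (vis-viva equation): v_p = √[μ(2/r₁ − 1/a_t)] = 4.356 km/s.
First burn Δv₁ = |v_p − v₁| = 1.030 km/s.
Circular speed at r₂: v₂ = √(μ/r₂) = 1.3555 km/s.
Transfer-orbit speed at r₂: v_a = √[μ(2/r₂ − 1/a_t)] = 0.72350 km/s.
Second burn Δv₂ = |v₂ − v_a| = 0.6320 km/s.
Δv = Δv₁ + Δv₂ = 1.030 + 0.6320 = 1.662 km/s.

Δv = 1660 m/s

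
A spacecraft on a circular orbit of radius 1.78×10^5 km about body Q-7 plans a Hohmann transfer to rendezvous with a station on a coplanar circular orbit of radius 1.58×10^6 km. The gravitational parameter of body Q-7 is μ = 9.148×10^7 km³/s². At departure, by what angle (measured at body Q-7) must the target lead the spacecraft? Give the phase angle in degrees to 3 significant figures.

The Hohmann ellipse has a_t = (r₁ + r₂)/2 = 8.790×10^5 km.
The half-period of the transfer ellipse is t = π√(a_t³/μ) = 2.7069×10^5 s.
The target's mean motion on its circular orbit is ω₂ = √(μ/r₂³) = 4.8159×10^-6 rad/s.
Angle swept by the target during transfer: ω₂·t = 1.3036 rad = 74.69°.
Arrival is 180° from departure on the ellipse, so φ = 180° − 74.69° = 105°.

φ = 105°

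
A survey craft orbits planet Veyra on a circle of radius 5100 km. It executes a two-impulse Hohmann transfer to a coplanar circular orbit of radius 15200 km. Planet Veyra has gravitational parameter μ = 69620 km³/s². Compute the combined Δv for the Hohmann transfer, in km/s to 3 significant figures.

Δv = 1.45 km/s

The Hohmann ellipse has a_t = (r₁ + r₂)/2 = 10150 km.
At r₁ the circular-orbit speed is v₁ = √(μ/r₁) = 3.6947 km/s.
Transfer-orbit speed at r₁ (vis-viva equation): v_p = √[μ(2/r₁ − 1/a_t)] = 4.5214 km/s.
First burn Δv₁ = |v_p − v₁| = 0.8267 km/s.
Circular speed at r₂: v₂ = √(μ/r₂) = 2.14015 km/s.
Transfer-orbit speed at r₂: v_a = √[μ(2/r₂ − 1/a_t)] = 1.51704 km/s.
Second burn Δv₂ = |v₂ − v_a| = 0.6231 km/s.
Total Δv = Δv₁ + Δv₂ = 1.450 km/s.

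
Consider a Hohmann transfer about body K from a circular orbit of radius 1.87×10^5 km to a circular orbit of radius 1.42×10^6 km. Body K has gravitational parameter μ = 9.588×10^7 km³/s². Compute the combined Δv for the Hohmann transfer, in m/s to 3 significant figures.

Δv = 11700 m/s

Semi-major axis of the transfer orbit: a_t = (1.870×10^5 + 1.420×10^6)/2 = 8.035×10^5 km.
At r₁ the circular-orbit speed is v₁ = √(μ/r₁) = 22.6435 km/s.
Transfer-orbit speed at r₁ (v² = μ(2/r − 1/a)): v_p = √[μ(2/r₁ − 1/a_t)] = 30.1019 km/s.
First burn Δv₁ = |v_p − v₁| = 7.458 km/s.
Circular speed at r₂: v₂ = √(μ/r₂) = 8.217 km/s.
Transfer-orbit speed at r₂: v_a = √[μ(2/r₂ − 1/a_t)] = 3.964 km/s.
Second burn Δv₂ = |v₂ − v_a| = 4.253 km/s.
Δv = Δv₁ + Δv₂ = 7.458 + 4.253 = 11.71 km/s.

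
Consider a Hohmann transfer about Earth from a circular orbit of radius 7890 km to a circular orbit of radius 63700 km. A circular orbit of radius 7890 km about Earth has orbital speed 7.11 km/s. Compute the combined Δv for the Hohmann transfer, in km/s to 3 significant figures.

Δv = 3.70 km/s

From the circular-orbit relation v² = μ/r at r = 7890 km: μ = v²r = (7.11)² × 7890 = 3.98856×10^5 km³/s².
Semi-major axis of the transfer orbit: a_t = (7890 + 63700)/2 = 35795 km.
Circular speed at r₁: v₁ = √(μ/r₁) = √(3.98856×10^5/7890) = 7.110 km/s.
On the transfer ellipse at r₁, v² = μ(2/r − 1/a) gives v_p = √[μ(2/r₁ − 1/a_t)] = 9.485 km/s.
First burn Δv₁ = |v_p − v₁| = 2.375 km/s.
At r₂, v₂ = √(μ/r₂) = 2.502 km/s.
Transfer-orbit speed at r₂: v_a = √[μ(2/r₂ − 1/a_t)] = 1.175 km/s.
Second burn Δv₂ = |v₂ − v_a| = 1.327 km/s.
Total Δv = Δv₁ + Δv₂ = 3.702 km/s.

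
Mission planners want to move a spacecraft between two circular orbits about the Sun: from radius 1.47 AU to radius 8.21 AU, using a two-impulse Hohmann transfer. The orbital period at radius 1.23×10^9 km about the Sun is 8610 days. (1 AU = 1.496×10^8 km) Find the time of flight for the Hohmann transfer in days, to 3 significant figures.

From Kepler's third law T² = 4π²r³/μ at r = 1.23×10^9 km, T = 8610 days = 8610 × 86400 s = 7.43904×10^8 s: μ = 4π²r³/T² = 1.32752×10^11 km³/s².
In km: r₁ = 1.47 × 1.496×10^8 = 2.19912×10^8 km; r₂ = 8.21 × 1.496×10^8 = 1.228216×10^9 km.
Transfer-ellipse semi-major axis a_t = (r₁ + r₂)/2 = (2.19912×10^8 + 1.228216×10^9)/2 = 7.24064×10^8 km.
By Kepler's third law the transfer-orbit period is T = 2π√(a_t³/μ), so t = T/2 = 1.680×10^8 s.
Converting: 1.680×10^8 s ÷ 86400 s/day = 1940 days.

t = 1940 days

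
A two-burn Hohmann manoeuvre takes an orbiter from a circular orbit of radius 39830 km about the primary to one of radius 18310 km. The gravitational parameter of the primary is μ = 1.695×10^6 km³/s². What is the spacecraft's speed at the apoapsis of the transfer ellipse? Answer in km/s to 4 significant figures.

v = 5.177 km/s

Transfer-ellipse semi-major axis a_t = (r₁ + r₂)/2 = (39830 + 18310)/2 = 29070 km.
At apoapsis, r = 39830 km.
From the vis-viva equation, v = √[μ(2/r − 1/a_t)] = 5.177 km/s.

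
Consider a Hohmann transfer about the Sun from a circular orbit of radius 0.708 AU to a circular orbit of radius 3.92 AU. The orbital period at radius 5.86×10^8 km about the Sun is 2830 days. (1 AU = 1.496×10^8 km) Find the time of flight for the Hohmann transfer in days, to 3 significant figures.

From Kepler's third law T² = 4π²r³/μ at r = 5.86×10^8 km, T = 2830 days = 2830 × 86400 s = 2.44512×10^8 s: μ = 4π²r³/T² = 1.32878×10^11 km³/s².
In km: r₁ = 0.708 × 1.496×10^8 = 1.059168×10^8 km; r₂ = 3.92 × 1.496×10^8 = 5.86432×10^8 km.
The Hohmann ellipse has a_t = (r₁ + r₂)/2 = 3.461744×10^8 km.
Half the transfer-orbit period gives t = π√(a_t³/μ) = 5.551×10^7 s.
Converting: 5.551×10^7 s ÷ 86400 s/day = 642 days.

t = 642 days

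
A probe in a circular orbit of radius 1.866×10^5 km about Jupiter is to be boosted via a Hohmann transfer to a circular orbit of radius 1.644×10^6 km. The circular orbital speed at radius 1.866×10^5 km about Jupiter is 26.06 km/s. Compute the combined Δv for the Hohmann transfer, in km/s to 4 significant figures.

From the circular-orbit relation v² = μ/r at r = 1.866×10^5 km: μ = v²r = (26.06)² × 1.866×10^5 = 1.26724×10^8 km³/s².
The Hohmann ellipse has a_t = (r₁ + r₂)/2 = 9.153×10^5 km.
At r₁ the circular-orbit speed is v₁ = √(μ/r₁) = 26.060 km/s.
Transfer-orbit speed at r₁ (vis-viva equation): v_p = √[μ(2/r₁ − 1/a_t)] = 34.926 km/s.
First burn Δv₁ = |v_p − v₁| = 8.866 km/s.
Circular speed at r₂: v₂ = √(μ/r₂) = 8.780 km/s.
Transfer-orbit speed at r₂: v_a = √[μ(2/r₂ − 1/a_t)] = 3.964 km/s.
Second burn Δv₂ = |v₂ − v_a| = 4.816 km/s.
Total Δv = Δv₁ + Δv₂ = 13.68 km/s.

Δv = 13.68 km/s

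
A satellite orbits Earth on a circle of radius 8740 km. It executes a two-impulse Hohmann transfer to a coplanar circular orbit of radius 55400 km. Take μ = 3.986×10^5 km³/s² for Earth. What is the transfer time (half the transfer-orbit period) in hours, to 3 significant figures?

Semi-major axis of the transfer orbit: a_t = (8740 + 55400)/2 = 32070 km.
Transfer time t = π√(a_t³/μ) = π√((32070)³ / 3.986×10^5) = 28580 s.
Converting: 28580 s ÷ 3600 s/hour = 7.94 hours.

t = 7.94 hours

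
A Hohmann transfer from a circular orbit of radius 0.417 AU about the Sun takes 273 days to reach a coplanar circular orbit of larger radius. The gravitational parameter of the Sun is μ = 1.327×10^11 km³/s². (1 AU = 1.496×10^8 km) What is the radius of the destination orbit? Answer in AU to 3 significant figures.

In km: r₁ = 0.417 × 1.496×10^8 = 6.23832×10^7 km.
Transfer time t = 273 days = 2.35872×10^7 s, and t = π√(a_t³/μ).
So a_t = (μ t²/π²)^(1/3) = (1.327×10^11 × (2.35872×10^7)² / π²)^(1/3) = 1.9557×10^8 km.
Since a_t = (r₁ + r₂)/2, r₂ = 2a_t − r₁ = 2×1.9557×10^8 − 6.23832×10^7 = 3.287568×10^8 km.
In AU: r₂ = 3.287568×10^8 / 1.496×10^8 = 2.20 AU.

r₂ = 2.20 AU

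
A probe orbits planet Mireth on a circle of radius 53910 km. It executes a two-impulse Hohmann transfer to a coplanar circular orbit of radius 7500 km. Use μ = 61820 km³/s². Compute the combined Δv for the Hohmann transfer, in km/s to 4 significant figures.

Semi-major axis of the transfer orbit: a_t = (53910 + 7500)/2 = 30705 km.
Circular speed at r₁: v₁ = √(μ/r₁) = √(61820/53910) = 1.07085 km/s.
Transfer-orbit speed at r₁ (v² = μ(2/r − 1/a)): v_a = √[μ(2/r₁ − 1/a_t)] = 0.529244 km/s.
First burn Δv₁ = |v_a − v₁| = 0.5416 km/s.
Circular speed at r₂: v₂ = √(μ/r₂) = 2.8710 km/s.
Transfer-orbit speed at r₂: v_p = √[μ(2/r₂ − 1/a_t)] = 3.8042 km/s.
Second burn Δv₂ = |v₂ − v_p| = 0.9332 km/s.
Δv = Δv₁ + Δv₂ = 0.5416 + 0.9332 = 1.475 km/s.

Δv = 1.475 km/s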